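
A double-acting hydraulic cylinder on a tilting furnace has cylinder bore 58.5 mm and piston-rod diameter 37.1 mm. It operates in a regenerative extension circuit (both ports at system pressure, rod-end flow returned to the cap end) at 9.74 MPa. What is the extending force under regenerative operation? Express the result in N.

With equal pressure on both faces, forces on the annular region cancel; the net push is pressure × rod cross-section.
Rod cross-section A_rod = π/4 × (37.1 mm)² = 1081 mm^2
F = P × A_rod

F ≈ 10500 N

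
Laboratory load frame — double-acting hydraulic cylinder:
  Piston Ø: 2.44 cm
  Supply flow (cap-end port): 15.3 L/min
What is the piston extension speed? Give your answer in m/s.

v ≈ 0.545 m/s

Cap-side area A_cap = π/4 × (2.44 cm)² = 4.676 cm^2
v = Q / A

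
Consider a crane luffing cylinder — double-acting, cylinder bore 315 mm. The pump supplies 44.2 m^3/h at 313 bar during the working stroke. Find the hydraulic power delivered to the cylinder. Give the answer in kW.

Hydraulic power = P × Q

W ≈ 384 kW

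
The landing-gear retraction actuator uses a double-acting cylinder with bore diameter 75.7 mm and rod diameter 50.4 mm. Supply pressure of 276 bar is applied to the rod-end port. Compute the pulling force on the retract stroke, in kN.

F ≈ 69.2 kN

Rod-side annular area A_ann = π/4 × (75.7² − 50.4²) = 2506 mm^2
On retraction the pressure acts on the annular area (bore minus rod).
F = P × A_ann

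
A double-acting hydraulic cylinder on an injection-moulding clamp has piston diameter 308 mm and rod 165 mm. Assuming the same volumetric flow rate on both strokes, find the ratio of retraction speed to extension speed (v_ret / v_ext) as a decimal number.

Cap-side area A_cap = π/4 × (308 mm)² = 74510 mm^2
Rod-side annular area A_ann = π/4 × (308² − 165²) = 53120 mm^2
For equal Q, v ∝ 1/A, so v_ret/v_ext = A_cap/A_ann.

v_ret/v_ext ≈ 1.40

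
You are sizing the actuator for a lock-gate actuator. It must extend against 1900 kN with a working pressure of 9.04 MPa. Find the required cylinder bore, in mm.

Extension force acts on the full piston face: F = P × (π/4)D².
D = √(4F / (πP)) = √(4 × 1900 kN / (π × 9.04 MPa))

D ≈ 517 mm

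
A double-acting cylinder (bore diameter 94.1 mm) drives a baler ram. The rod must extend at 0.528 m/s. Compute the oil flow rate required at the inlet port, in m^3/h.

Cap-side area A_cap = π/4 × (94.1 mm)² = 6955 mm^2
Q = A × v

Q ≈ 13.2 m^3/h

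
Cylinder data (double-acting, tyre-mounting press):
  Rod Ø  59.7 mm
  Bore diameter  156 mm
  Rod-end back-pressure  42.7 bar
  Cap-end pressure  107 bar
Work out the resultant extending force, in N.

Cap-side area A_cap = π/4 × (156 mm)² = 19110 mm^2
Rod-side annular area A_ann = π/4 × (156² − 59.7²) = 16310 mm^2
Net thrust = P_cap·A_cap − P_rod·A_ann = 2.045e5 N − 69660 N

F ≈ 1.35e5 N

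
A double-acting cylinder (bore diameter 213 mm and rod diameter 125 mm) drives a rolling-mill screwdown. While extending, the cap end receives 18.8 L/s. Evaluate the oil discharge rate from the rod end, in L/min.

Cap-side area A_cap = π/4 × (213 mm)² = 35630 mm^2
Rod-side annular area A_ann = π/4 × (213² − 125²) = 23360 mm^2
Piston speed v = Q_in/A_cap; rod-end outflow Q_out = v × A_ann = Q_in × A_ann/A_cap.

Q_out ≈ 740 L/min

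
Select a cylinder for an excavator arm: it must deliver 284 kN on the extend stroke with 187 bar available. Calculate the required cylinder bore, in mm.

D ≈ 139 mm

Extension force acts on the full piston face: F = P × (π/4)D².
D = √(4F / (πP)) = √(4 × 284 kN / (π × 187 bar))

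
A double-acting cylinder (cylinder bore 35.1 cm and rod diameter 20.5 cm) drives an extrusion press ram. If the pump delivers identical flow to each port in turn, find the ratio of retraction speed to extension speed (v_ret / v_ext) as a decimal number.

v_ret/v_ext ≈ 1.52

Cap-side area A_cap = π/4 × (35.1 cm)² = 967.6 cm^2
Rod-side annular area A_ann = π/4 × (35.1² − 20.5²) = 637.6 cm^2
For equal Q, v ∝ 1/A, so v_ret/v_ext = A_cap/A_ann.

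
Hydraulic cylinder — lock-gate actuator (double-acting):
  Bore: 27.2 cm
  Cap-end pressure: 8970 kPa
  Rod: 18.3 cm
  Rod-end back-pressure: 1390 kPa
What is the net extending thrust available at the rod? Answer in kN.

Cap-side area A_cap = π/4 × (27.2 cm)² = 581.1 cm^2
Rod-side annular area A_ann = π/4 × (27.2² − 18.3²) = 318.0 cm^2
Net thrust = P_cap·A_cap − P_rod·A_ann = 521.2 kN − 44.21 kN

F ≈ 477 kN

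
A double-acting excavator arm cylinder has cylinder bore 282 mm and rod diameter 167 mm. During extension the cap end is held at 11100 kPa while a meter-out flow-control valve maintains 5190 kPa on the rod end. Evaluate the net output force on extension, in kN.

Cap-side area A_cap = π/4 × (282 mm)² = 62460 mm^2
Rod-side annular area A_ann = π/4 × (282² − 167²) = 40550 mm^2
Net thrust = P_cap·A_cap − P_rod·A_ann = 693.3 kN − 210.5 kN

F ≈ 483 kN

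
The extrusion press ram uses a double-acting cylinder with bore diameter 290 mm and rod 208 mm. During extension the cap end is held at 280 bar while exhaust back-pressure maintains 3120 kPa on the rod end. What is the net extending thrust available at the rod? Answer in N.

Cap-side area A_cap = π/4 × (290 mm)² = 66050 mm^2
Rod-side annular area A_ann = π/4 × (290² − 208²) = 32070 mm^2
Net thrust = P_cap·A_cap − P_rod·A_ann = 1.849e6 N − 1.001e5 N

F ≈ 1.75e6 N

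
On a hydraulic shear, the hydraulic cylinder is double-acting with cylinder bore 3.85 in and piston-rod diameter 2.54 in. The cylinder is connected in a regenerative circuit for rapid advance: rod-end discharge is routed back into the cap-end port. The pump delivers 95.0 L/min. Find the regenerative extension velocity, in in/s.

v ≈ 19.1 in/s

In regeneration the rod-end outflow joins the pump flow into the cap end, so the net volume the pump must supply per unit advance equals the rod cross-section area.
Rod cross-section A_rod = π/4 × (2.54 in)² = 5.067 in^2
v = Q_pump / A_rod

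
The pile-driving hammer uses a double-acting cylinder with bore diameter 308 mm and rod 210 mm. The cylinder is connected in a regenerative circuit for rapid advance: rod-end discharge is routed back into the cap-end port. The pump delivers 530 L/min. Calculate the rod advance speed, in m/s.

In regeneration the rod-end outflow joins the pump flow into the cap end, so the net volume the pump must supply per unit advance equals the rod cross-section area.
Rod cross-section A_rod = π/4 × (210 mm)² = 34640 mm^2
v = Q_pump / A_rod

v ≈ 0.255 m/s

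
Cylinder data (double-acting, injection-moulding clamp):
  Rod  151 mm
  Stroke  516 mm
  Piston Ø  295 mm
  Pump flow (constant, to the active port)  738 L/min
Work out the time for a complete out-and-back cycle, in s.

t ≈ 4.98 s

Cap-side area A_cap = π/4 × (295 mm)² = 68350 mm^2
Rod-side annular area A_ann = π/4 × (295² − 151²) = 50440 mm^2
t_ext = A_cap·L/Q = 2.867 s
t_ret = A_ann·L/Q = 2.116 s
t_cycle = t_ext + t_ret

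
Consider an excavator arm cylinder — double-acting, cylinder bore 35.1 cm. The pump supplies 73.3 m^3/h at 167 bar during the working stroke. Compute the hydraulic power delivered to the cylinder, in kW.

W ≈ 340 kW

Hydraulic power = P × Q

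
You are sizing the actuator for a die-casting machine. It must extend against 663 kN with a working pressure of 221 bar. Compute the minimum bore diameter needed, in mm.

Extension force acts on the full piston face: F = P × (π/4)D².
D = √(4F / (πP)) = √(4 × 663 kN / (π × 221 bar))

D ≈ 195 mm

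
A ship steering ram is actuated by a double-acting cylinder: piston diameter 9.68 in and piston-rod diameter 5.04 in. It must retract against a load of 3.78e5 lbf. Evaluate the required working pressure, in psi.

Rod-side annular area A_ann = π/4 × (9.68² − 5.04²) = 53.64 in^2
Retraction: pressure acts on the annular area.
P = F / A = 3.78e5 lbf / A

P ≈ 7050 psi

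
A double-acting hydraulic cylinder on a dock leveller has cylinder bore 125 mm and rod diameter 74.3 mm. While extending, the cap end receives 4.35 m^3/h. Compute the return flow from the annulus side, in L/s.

Cap-side area A_cap = π/4 × (125 mm)² = 12270 mm^2
Rod-side annular area A_ann = π/4 × (125² − 74.3²) = 7936 mm^2
Piston speed v = Q_in/A_cap; rod-end outflow Q_out = v × A_ann = Q_in × A_ann/A_cap.

Q_out ≈ 0.781 L/s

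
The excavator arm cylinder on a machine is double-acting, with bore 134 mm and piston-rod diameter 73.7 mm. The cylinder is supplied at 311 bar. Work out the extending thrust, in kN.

F ≈ 439 kN

Cap-side area A_cap = π/4 × (134 mm)² = 14100 mm^2
F = P × A_cap = 311 bar × A_cap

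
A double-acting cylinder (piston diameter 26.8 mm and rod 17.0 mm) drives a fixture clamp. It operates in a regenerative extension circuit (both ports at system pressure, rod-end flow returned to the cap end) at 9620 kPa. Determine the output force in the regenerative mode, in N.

F ≈ 2180 N

With equal pressure on both faces, forces on the annular region cancel; the net push is pressure × rod cross-section.
Rod cross-section A_rod = π/4 × (17.0 mm)² = 227.0 mm^2
F = P × A_rod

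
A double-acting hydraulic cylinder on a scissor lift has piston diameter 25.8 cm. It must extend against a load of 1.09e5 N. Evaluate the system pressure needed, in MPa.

P ≈ 2.08 MPa

Cap-side area A_cap = π/4 × (25.8 cm)² = 522.8 cm^2
P = F / A = 1.09e5 N / A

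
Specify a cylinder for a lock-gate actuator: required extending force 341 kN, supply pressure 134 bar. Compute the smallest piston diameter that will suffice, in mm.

D ≈ 180 mm

Extension force acts on the full piston face: F = P × (π/4)D².
D = √(4F / (πP)) = √(4 × 341 kN / (π × 134 bar))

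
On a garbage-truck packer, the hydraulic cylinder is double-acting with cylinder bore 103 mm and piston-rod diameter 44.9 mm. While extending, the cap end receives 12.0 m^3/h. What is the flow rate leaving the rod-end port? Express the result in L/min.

Cap-side area A_cap = π/4 × (103 mm)² = 8332 mm^2
Rod-side annular area A_ann = π/4 × (103² − 44.9²) = 6749 mm^2
Piston speed v = Q_in/A_cap; rod-end outflow Q_out = v × A_ann = Q_in × A_ann/A_cap.

Q_out ≈ 162 L/min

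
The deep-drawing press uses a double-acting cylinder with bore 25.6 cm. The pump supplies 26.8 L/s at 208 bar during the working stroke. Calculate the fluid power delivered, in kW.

W ≈ 557 kW

Hydraulic power = P × Q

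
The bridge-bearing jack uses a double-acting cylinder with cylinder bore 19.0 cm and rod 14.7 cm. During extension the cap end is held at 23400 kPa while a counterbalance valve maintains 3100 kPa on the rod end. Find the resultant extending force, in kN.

Cap-side area A_cap = π/4 × (19.0 cm)² = 283.5 cm^2
Rod-side annular area A_ann = π/4 × (19.0² − 14.7²) = 113.8 cm^2
Net thrust = P_cap·A_cap − P_rod·A_ann = 663.5 kN − 35.28 kN

F ≈ 628 kN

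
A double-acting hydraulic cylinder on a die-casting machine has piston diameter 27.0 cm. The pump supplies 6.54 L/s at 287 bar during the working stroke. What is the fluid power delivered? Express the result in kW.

Hydraulic power = P × Q

W ≈ 188 kW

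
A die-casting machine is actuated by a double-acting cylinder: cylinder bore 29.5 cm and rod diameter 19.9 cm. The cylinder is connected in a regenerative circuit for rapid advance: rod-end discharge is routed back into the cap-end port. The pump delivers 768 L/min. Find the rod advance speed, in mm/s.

v ≈ 412 mm/s

In regeneration the rod-end outflow joins the pump flow into the cap end, so the net volume the pump must supply per unit advance equals the rod cross-section area.
Rod cross-section A_rod = π/4 × (19.9 cm)² = 311.0 cm^2
v = Q_pump / A_rod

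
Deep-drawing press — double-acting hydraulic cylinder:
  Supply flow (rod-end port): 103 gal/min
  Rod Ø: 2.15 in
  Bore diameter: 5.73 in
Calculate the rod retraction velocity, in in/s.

v ≈ 17.9 in/s

Rod-side annular area A_ann = π/4 × (5.73² − 2.15²) = 22.16 in^2
Flow into the rod-end port fills the annular volume.
v = Q / A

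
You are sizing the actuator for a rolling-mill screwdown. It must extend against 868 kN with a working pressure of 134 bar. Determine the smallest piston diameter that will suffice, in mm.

D ≈ 287 mm

Extension force acts on the full piston face: F = P × (π/4)D².
D = √(4F / (πP)) = √(4 × 868 kN / (π × 134 bar))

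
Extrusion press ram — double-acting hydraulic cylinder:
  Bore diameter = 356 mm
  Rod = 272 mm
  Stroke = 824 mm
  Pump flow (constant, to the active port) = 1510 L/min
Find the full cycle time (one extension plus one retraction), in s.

t ≈ 4.62 s

Cap-side area A_cap = π/4 × (356 mm)² = 99540 mm^2
Rod-side annular area A_ann = π/4 × (356² − 272²) = 41430 mm^2
t_ext = A_cap·L/Q = 3.259 s
t_ret = A_ann·L/Q = 1.357 s
t_cycle = t_ext + t_ret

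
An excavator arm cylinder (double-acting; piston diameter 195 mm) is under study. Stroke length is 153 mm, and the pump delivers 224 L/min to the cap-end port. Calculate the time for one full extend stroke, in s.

t ≈ 1.22 s

Cap-side area A_cap = π/4 × (195 mm)² = 29860 mm^2
Swept volume V = A × L; t = V / Q = A·L / Q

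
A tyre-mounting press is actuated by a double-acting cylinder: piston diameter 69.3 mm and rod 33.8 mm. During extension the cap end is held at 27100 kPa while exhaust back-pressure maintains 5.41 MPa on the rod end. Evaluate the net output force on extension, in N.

Cap-side area A_cap = π/4 × (69.3 mm)² = 3772 mm^2
Rod-side annular area A_ann = π/4 × (69.3² − 33.8²) = 2875 mm^2
Net thrust = P_cap·A_cap − P_rod·A_ann = 1.022e5 N − 15550 N

F ≈ 86700 N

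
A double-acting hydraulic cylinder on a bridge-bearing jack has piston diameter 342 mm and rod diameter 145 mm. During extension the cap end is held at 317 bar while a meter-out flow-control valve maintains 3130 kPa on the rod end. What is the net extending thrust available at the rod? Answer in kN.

F ≈ 2680 kN

Cap-side area A_cap = π/4 × (342 mm)² = 91860 mm^2
Rod-side annular area A_ann = π/4 × (342² − 145²) = 75350 mm^2
Net thrust = P_cap·A_cap − P_rod·A_ann = 2912 kN − 235.8 kN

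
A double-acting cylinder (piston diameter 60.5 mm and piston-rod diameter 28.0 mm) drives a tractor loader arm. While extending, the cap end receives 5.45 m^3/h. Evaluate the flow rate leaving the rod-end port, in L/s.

Cap-side area A_cap = π/4 × (60.5 mm)² = 2875 mm^2
Rod-side annular area A_ann = π/4 × (60.5² − 28.0²) = 2259 mm^2
Piston speed v = Q_in/A_cap; rod-end outflow Q_out = v × A_ann = Q_in × A_ann/A_cap.

Q_out ≈ 1.19 L/s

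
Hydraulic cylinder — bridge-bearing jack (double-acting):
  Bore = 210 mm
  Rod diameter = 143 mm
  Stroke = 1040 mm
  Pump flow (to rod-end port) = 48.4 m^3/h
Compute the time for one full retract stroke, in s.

Rod-side annular area A_ann = π/4 × (210² − 143²) = 18580 mm^2
Swept volume V = A × L; t = V / Q = A·L / Q

t ≈ 1.44 s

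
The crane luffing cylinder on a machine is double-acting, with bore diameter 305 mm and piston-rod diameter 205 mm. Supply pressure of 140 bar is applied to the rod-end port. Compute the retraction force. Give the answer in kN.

Rod-side annular area A_ann = π/4 × (305² − 205²) = 40060 mm^2
On retraction the pressure acts on the annular area (bore minus rod).
F = P × A_ann

F ≈ 561 kN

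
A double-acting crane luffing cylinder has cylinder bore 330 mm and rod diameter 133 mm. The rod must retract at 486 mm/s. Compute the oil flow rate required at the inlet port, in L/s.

Rod-side annular area A_ann = π/4 × (330² − 133²) = 71640 mm^2
Q = A × v

Q ≈ 34.8 L/s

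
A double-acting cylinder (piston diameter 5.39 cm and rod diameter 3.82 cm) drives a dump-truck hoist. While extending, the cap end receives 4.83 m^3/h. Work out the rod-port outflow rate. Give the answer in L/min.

Cap-side area A_cap = π/4 × (5.39 cm)² = 22.82 cm^2
Rod-side annular area A_ann = π/4 × (5.39² − 3.82²) = 11.36 cm^2
Piston speed v = Q_in/A_cap; rod-end outflow Q_out = v × A_ann = Q_in × A_ann/A_cap.

Q_out ≈ 40.1 L/min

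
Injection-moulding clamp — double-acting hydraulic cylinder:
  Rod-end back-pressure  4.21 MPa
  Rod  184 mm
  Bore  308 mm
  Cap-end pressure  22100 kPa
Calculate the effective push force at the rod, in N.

F ≈ 1.44e6 N

Cap-side area A_cap = π/4 × (308 mm)² = 74510 mm^2
Rod-side annular area A_ann = π/4 × (308² − 184²) = 47920 mm^2
Net thrust = P_cap·A_cap − P_rod·A_ann = 1.647e6 N − 2.017e5 N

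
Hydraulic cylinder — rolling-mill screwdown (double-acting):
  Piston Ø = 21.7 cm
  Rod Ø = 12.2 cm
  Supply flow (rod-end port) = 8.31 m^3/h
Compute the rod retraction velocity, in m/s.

Rod-side annular area A_ann = π/4 × (21.7² − 12.2²) = 252.9 cm^2
Flow into the rod-end port fills the annular volume.
v = Q / A

v ≈ 0.0913 m/s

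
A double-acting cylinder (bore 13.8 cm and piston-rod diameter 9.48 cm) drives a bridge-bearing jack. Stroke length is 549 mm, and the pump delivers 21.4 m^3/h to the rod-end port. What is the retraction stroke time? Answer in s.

Rod-side annular area A_ann = π/4 × (13.8² − 9.48²) = 78.99 cm^2
Swept volume V = A × L; t = V / Q = A·L / Q

t ≈ 0.729 s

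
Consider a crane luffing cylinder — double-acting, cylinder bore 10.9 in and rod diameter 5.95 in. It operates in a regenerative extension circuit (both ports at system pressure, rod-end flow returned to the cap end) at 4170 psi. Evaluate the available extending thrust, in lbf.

With equal pressure on both faces, forces on the annular region cancel; the net push is pressure × rod cross-section.
Rod cross-section A_rod = π/4 × (5.95 in)² = 27.81 in^2
F = P × A_rod

F ≈ 1.16e5 lbf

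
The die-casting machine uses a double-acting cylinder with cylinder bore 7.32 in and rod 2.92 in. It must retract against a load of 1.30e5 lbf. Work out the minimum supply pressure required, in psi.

P ≈ 3670 psi

Rod-side annular area A_ann = π/4 × (7.32² − 2.92²) = 35.39 in^2
Retraction: pressure acts on the annular area.
P = F / A = 1.30e5 lbf / A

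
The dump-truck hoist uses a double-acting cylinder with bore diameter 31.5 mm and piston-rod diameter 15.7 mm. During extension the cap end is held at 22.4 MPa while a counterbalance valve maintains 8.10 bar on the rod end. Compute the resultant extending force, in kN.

F ≈ 17.0 kN

Cap-side area A_cap = π/4 × (31.5 mm)² = 779.3 mm^2
Rod-side annular area A_ann = π/4 × (31.5² − 15.7²) = 585.7 mm^2
Net thrust = P_cap·A_cap − P_rod·A_ann = 17.46 kN − 0.4744 kN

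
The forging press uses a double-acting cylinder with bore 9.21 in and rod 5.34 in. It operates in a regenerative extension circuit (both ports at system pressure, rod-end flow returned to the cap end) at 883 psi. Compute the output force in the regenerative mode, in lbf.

With equal pressure on both faces, forces on the annular region cancel; the net push is pressure × rod cross-section.
Rod cross-section A_rod = π/4 × (5.34 in)² = 22.40 in^2
F = P × A_rod

F ≈ 19800 lbf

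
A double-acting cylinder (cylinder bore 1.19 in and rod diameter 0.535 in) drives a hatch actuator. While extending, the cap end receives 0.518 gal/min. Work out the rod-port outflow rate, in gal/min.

Q_out ≈ 0.413 gal/min

Cap-side area A_cap = π/4 × (1.19 in)² = 1.112 in^2
Rod-side annular area A_ann = π/4 × (1.19² − 0.535²) = 0.8874 in^2
Piston speed v = Q_in/A_cap; rod-end outflow Q_out = v × A_ann = Q_in × A_ann/A_cap.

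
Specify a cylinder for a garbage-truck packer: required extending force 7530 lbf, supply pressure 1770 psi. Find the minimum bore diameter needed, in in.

Extension force acts on the full piston face: F = P × (π/4)D².
D = √(4F / (πP)) = √(4 × 7530 lbf / (π × 1770 psi))

D ≈ 2.33 in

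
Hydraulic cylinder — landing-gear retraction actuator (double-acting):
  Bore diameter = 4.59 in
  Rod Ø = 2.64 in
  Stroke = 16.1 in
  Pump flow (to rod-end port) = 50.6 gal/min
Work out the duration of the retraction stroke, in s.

t ≈ 0.915 s

Rod-side annular area A_ann = π/4 × (4.59² − 2.64²) = 11.07 in^2
Swept volume V = A × L; t = V / Q = A·L / Q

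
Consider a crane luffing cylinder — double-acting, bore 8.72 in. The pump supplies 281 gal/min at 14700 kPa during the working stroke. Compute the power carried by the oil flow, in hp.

Hydraulic power = P × Q

W ≈ 349 hp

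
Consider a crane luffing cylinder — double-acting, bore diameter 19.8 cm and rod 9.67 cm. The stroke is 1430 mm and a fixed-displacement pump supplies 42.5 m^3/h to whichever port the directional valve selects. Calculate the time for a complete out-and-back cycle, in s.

t ≈ 6.57 s

Cap-side area A_cap = π/4 × (19.8 cm)² = 307.9 cm^2
Rod-side annular area A_ann = π/4 × (19.8² − 9.67²) = 234.5 cm^2
t_ext = A_cap·L/Q = 3.730 s
t_ret = A_ann·L/Q = 2.840 s
t_cycle = t_ext + t_ret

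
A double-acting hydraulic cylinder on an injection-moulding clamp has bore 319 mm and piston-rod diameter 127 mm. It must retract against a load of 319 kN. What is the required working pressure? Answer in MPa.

P ≈ 4.74 MPa

Rod-side annular area A_ann = π/4 × (319² − 127²) = 67260 mm^2
Retraction: pressure acts on the annular area.
P = F / A = 319 kN / A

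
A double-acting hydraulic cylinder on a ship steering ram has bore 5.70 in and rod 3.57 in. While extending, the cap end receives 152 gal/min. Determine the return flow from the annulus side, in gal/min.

Cap-side area A_cap = π/4 × (5.70 in)² = 25.52 in^2
Rod-side annular area A_ann = π/4 × (5.70² − 3.57²) = 15.51 in^2
Piston speed v = Q_in/A_cap; rod-end outflow Q_out = v × A_ann = Q_in × A_ann/A_cap.

Q_out ≈ 92.4 gal/min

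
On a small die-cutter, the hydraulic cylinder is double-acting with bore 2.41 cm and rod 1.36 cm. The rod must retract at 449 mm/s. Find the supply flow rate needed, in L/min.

Rod-side annular area A_ann = π/4 × (2.41² − 1.36²) = 3.109 cm^2
Q = A × v

Q ≈ 8.38 L/min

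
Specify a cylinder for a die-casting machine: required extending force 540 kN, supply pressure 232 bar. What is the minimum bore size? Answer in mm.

D ≈ 172 mm

Extension force acts on the full piston face: F = P × (π/4)D².
D = √(4F / (πP)) = √(4 × 540 kN / (π × 232 bar))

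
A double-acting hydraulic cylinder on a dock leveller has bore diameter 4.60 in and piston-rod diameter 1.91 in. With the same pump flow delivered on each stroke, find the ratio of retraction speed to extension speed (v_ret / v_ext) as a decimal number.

Cap-side area A_cap = π/4 × (4.60 in)² = 16.62 in^2
Rod-side annular area A_ann = π/4 × (4.60² − 1.91²) = 13.75 in^2
For equal Q, v ∝ 1/A, so v_ret/v_ext = A_cap/A_ann.

v_ret/v_ext ≈ 1.21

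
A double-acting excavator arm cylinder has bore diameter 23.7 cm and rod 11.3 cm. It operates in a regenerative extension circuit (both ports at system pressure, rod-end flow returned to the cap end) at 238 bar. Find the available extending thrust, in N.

With equal pressure on both faces, forces on the annular region cancel; the net push is pressure × rod cross-section.
Rod cross-section A_rod = π/4 × (11.3 cm)² = 100.3 cm^2
F = P × A_rod

F ≈ 2.39e5 N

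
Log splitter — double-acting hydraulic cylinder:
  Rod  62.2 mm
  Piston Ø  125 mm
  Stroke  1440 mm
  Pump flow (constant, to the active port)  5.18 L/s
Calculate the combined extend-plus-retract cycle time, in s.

t ≈ 5.98 s

Cap-side area A_cap = π/4 × (125 mm)² = 12270 mm^2
Rod-side annular area A_ann = π/4 × (125² − 62.2²) = 9233 mm^2
t_ext = A_cap·L/Q = 3.411 s
t_ret = A_ann·L/Q = 2.567 s
t_cycle = t_ext + t_ret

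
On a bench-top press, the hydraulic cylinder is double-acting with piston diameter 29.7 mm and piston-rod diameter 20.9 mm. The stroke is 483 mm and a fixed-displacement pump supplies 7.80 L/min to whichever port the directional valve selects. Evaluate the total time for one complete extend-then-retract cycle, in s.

t ≈ 3.87 s

Cap-side area A_cap = π/4 × (29.7 mm)² = 692.8 mm^2
Rod-side annular area A_ann = π/4 × (29.7² − 20.9²) = 349.7 mm^2
t_ext = A_cap·L/Q = 2.574 s
t_ret = A_ann·L/Q = 1.299 s
t_cycle = t_ext + t_ret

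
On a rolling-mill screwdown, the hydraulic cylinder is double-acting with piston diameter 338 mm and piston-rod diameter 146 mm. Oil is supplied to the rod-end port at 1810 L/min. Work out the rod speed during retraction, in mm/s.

v ≈ 413 mm/s

Rod-side annular area A_ann = π/4 × (338² − 146²) = 72990 mm^2
Flow into the rod-end port fills the annular volume.
v = Q / A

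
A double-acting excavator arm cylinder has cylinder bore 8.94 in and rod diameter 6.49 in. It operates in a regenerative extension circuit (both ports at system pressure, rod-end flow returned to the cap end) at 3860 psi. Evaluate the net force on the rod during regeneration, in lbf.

With equal pressure on both faces, forces on the annular region cancel; the net push is pressure × rod cross-section.
Rod cross-section A_rod = π/4 × (6.49 in)² = 33.08 in^2
F = P × A_rod

F ≈ 1.28e5 lbf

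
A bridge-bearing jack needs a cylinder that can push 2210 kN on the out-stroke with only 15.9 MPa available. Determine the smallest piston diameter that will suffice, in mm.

Extension force acts on the full piston face: F = P × (π/4)D².
D = √(4F / (πP)) = √(4 × 2210 kN / (π × 15.9 MPa))

D ≈ 421 mm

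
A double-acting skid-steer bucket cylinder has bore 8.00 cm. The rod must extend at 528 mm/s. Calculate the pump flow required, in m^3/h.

Cap-side area A_cap = π/4 × (8.00 cm)² = 50.27 cm^2
Q = A × v

Q ≈ 9.55 m^3/h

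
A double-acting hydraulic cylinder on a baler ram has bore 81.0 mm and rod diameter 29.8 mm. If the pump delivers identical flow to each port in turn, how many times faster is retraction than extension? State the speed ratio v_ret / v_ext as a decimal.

Cap-side area A_cap = π/4 × (81.0 mm)² = 5153 mm^2
Rod-side annular area A_ann = π/4 × (81.0² − 29.8²) = 4456 mm^2
For equal Q, v ∝ 1/A, so v_ret/v_ext = A_cap/A_ann.

v_ret/v_ext ≈ 1.16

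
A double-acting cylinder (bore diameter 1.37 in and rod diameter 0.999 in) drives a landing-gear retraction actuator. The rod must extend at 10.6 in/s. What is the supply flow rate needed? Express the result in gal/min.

Q ≈ 4.06 gal/min

Cap-side area A_cap = π/4 × (1.37 in)² = 1.474 in^2
Q = A × v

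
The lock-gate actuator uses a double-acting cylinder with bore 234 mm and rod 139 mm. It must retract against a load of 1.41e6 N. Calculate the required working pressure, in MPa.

Rod-side annular area A_ann = π/4 × (234² − 139²) = 27830 mm^2
Retraction: pressure acts on the annular area.
P = F / A = 1.41e6 N / A

P ≈ 50.7 MPa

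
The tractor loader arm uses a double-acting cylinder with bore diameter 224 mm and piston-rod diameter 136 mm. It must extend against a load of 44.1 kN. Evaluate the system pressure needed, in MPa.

Cap-side area A_cap = π/4 × (224 mm)² = 39410 mm^2
P = F / A = 44.1 kN / A

P ≈ 1.12 MPa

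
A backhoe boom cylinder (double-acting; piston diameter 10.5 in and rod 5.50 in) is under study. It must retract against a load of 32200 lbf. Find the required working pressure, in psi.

P ≈ 512 psi

Rod-side annular area A_ann = π/4 × (10.5² − 5.50²) = 62.83 in^2
Retraction: pressure acts on the annular area.
P = F / A = 32200 lbf / A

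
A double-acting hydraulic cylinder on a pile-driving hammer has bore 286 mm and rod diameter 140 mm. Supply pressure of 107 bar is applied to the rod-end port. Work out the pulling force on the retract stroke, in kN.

Rod-side annular area A_ann = π/4 × (286² − 140²) = 48850 mm^2
On retraction the pressure acts on the annular area (bore minus rod).
F = P × A_ann

F ≈ 523 kN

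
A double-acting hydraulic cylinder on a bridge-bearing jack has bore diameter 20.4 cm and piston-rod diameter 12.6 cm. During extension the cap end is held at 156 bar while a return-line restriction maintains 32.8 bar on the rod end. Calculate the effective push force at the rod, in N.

F ≈ 4.44e5 N

Cap-side area A_cap = π/4 × (20.4 cm)² = 326.9 cm^2
Rod-side annular area A_ann = π/4 × (20.4² − 12.6²) = 202.2 cm^2
Net thrust = P_cap·A_cap − P_rod·A_ann = 5.099e5 N − 66310 N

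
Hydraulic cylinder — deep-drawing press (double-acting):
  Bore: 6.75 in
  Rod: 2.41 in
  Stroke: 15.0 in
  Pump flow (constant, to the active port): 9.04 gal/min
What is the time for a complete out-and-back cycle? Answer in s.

t ≈ 28.9 s

Cap-side area A_cap = π/4 × (6.75 in)² = 35.78 in^2
Rod-side annular area A_ann = π/4 × (6.75² − 2.41²) = 31.22 in^2
t_ext = A_cap·L/Q = 15.42 s
t_ret = A_ann·L/Q = 13.46 s
t_cycle = t_ext + t_ret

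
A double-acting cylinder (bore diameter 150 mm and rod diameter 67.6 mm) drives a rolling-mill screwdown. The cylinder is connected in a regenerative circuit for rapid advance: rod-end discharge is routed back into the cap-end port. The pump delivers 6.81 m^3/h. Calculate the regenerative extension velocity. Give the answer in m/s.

In regeneration the rod-end outflow joins the pump flow into the cap end, so the net volume the pump must supply per unit advance equals the rod cross-section area.
Rod cross-section A_rod = π/4 × (67.6 mm)² = 3589 mm^2
v = Q_pump / A_rod

v ≈ 0.527 m/s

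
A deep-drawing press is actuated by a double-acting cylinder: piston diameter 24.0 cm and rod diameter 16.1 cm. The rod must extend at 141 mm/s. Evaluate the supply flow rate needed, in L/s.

Cap-side area A_cap = π/4 × (24.0 cm)² = 452.4 cm^2
Q = A × v

Q ≈ 6.38 L/s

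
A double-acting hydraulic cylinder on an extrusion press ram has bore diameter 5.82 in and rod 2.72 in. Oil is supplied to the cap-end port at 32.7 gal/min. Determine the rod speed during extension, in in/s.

v ≈ 4.73 in/s

Cap-side area A_cap = π/4 × (5.82 in)² = 26.60 in^2
v = Q / A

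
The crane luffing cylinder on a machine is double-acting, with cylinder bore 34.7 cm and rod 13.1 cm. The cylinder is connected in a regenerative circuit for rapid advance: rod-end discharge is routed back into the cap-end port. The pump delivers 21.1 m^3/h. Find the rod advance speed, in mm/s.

v ≈ 435 mm/s

In regeneration the rod-end outflow joins the pump flow into the cap end, so the net volume the pump must supply per unit advance equals the rod cross-section area.
Rod cross-section A_rod = π/4 × (13.1 cm)² = 134.8 cm^2
v = Q_pump / A_rod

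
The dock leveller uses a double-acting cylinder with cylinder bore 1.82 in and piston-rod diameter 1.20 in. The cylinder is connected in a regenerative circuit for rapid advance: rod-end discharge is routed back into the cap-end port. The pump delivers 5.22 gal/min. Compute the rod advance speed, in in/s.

v ≈ 17.8 in/s

In regeneration the rod-end outflow joins the pump flow into the cap end, so the net volume the pump must supply per unit advance equals the rod cross-section area.
Rod cross-section A_rod = π/4 × (1.20 in)² = 1.131 in^2
v = Q_pump / A_rod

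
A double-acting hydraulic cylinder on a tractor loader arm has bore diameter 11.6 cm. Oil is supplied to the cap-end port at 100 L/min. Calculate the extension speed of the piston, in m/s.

Cap-side area A_cap = π/4 × (11.6 cm)² = 105.7 cm^2
v = Q / A

v ≈ 0.158 m/s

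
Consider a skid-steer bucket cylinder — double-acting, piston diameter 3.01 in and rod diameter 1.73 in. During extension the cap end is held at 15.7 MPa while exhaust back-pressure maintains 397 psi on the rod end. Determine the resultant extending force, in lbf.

Cap-side area A_cap = π/4 × (3.01 in)² = 7.116 in^2
Rod-side annular area A_ann = π/4 × (3.01² − 1.73²) = 4.765 in^2
Net thrust = P_cap·A_cap − P_rod·A_ann = 16200 lbf − 1892 lbf

F ≈ 14300 lbf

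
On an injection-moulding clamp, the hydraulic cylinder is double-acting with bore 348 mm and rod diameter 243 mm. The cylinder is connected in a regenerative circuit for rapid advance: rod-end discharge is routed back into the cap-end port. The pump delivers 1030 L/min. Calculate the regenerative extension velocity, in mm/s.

In regeneration the rod-end outflow joins the pump flow into the cap end, so the net volume the pump must supply per unit advance equals the rod cross-section area.
Rod cross-section A_rod = π/4 × (243 mm)² = 46380 mm^2
v = Q_pump / A_rod

v ≈ 370 mm/s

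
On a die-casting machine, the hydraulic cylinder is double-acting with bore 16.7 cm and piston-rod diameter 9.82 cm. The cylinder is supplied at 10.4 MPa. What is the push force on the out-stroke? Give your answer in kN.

F ≈ 228 kN

Cap-side area A_cap = π/4 × (16.7 cm)² = 219.0 cm^2
F = P × A_cap = 10.4 MPa × A_cap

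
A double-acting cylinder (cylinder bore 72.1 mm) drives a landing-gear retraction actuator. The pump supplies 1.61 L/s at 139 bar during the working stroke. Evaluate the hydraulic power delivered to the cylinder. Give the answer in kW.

W ≈ 22.4 kW

Hydraulic power = P × Q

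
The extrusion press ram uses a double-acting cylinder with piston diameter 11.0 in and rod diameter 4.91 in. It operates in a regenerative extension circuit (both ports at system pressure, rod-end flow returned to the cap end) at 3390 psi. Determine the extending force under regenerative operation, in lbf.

F ≈ 64200 lbf

With equal pressure on both faces, forces on the annular region cancel; the net push is pressure × rod cross-section.
Rod cross-section A_rod = π/4 × (4.91 in)² = 18.93 in^2
F = P × A_rod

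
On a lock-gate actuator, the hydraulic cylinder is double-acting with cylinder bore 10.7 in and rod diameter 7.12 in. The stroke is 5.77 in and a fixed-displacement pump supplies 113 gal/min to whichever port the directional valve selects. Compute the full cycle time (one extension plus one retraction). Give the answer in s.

Cap-side area A_cap = π/4 × (10.7 in)² = 89.92 in^2
Rod-side annular area A_ann = π/4 × (10.7² − 7.12²) = 50.10 in^2
t_ext = A_cap·L/Q = 1.193 s
t_ret = A_ann·L/Q = 0.6645 s
t_cycle = t_ext + t_ret

t ≈ 1.86 s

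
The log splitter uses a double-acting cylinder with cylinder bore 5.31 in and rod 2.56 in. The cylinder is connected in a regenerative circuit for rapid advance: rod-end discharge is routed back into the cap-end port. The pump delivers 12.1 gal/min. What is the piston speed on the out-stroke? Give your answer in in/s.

In regeneration the rod-end outflow joins the pump flow into the cap end, so the net volume the pump must supply per unit advance equals the rod cross-section area.
Rod cross-section A_rod = π/4 × (2.56 in)² = 5.147 in^2
v = Q_pump / A_rod

v ≈ 9.05 in/s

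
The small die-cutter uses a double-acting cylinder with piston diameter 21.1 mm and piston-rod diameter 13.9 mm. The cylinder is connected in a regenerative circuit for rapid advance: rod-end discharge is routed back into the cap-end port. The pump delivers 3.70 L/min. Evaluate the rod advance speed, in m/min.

In regeneration the rod-end outflow joins the pump flow into the cap end, so the net volume the pump must supply per unit advance equals the rod cross-section area.
Rod cross-section A_rod = π/4 × (13.9 mm)² = 151.7 mm^2
v = Q_pump / A_rod

v ≈ 24.4 m/min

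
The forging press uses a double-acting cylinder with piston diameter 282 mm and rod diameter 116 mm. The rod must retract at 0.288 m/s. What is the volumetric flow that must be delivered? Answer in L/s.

Q ≈ 14.9 L/s

Rod-side annular area A_ann = π/4 × (282² − 116²) = 51890 mm^2
Q = A × v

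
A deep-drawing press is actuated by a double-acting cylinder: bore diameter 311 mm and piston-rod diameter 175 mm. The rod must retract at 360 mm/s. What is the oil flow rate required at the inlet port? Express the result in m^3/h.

Rod-side annular area A_ann = π/4 × (311² − 175²) = 51910 mm^2
Q = A × v

Q ≈ 67.3 m^3/h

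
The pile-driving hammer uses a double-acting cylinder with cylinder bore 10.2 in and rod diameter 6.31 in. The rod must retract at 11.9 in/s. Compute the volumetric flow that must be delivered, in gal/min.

Q ≈ 156 gal/min

Rod-side annular area A_ann = π/4 × (10.2² − 6.31²) = 50.44 in^2
Q = A × v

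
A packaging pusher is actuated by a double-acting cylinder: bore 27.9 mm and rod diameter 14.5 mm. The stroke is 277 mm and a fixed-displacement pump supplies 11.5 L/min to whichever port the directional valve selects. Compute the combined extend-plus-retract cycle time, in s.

Cap-side area A_cap = π/4 × (27.9 mm)² = 611.4 mm^2
Rod-side annular area A_ann = π/4 × (27.9² − 14.5²) = 446.2 mm^2
t_ext = A_cap·L/Q = 0.8836 s
t_ret = A_ann·L/Q = 0.6449 s
t_cycle = t_ext + t_ret

t ≈ 1.53 s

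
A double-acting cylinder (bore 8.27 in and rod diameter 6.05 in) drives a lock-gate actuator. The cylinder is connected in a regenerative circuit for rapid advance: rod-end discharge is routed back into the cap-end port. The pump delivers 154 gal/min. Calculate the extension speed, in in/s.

v ≈ 20.6 in/s

In regeneration the rod-end outflow joins the pump flow into the cap end, so the net volume the pump must supply per unit advance equals the rod cross-section area.
Rod cross-section A_rod = π/4 × (6.05 in)² = 28.75 in^2
v = Q_pump / A_rod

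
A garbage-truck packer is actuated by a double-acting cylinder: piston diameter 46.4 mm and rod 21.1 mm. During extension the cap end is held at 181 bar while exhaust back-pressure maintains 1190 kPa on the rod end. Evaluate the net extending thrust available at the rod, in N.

F ≈ 29000 N

Cap-side area A_cap = π/4 × (46.4 mm)² = 1691 mm^2
Rod-side annular area A_ann = π/4 × (46.4² − 21.1²) = 1341 mm^2
Net thrust = P_cap·A_cap − P_rod·A_ann = 30610 N − 1596 N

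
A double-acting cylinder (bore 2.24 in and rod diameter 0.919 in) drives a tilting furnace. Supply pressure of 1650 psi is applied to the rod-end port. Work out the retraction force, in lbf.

Rod-side annular area A_ann = π/4 × (2.24² − 0.919²) = 3.277 in^2
On retraction the pressure acts on the annular area (bore minus rod).
F = P × A_ann

F ≈ 5410 lbf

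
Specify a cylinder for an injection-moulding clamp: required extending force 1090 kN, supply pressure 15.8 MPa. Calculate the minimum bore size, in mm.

D ≈ 296 mm

Extension force acts on the full piston face: F = P × (π/4)D².
D = √(4F / (πP)) = √(4 × 1090 kN / (π × 15.8 MPa))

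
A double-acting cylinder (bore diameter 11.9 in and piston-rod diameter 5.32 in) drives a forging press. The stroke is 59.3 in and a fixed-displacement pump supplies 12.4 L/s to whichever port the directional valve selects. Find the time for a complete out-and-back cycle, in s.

t ≈ 15.7 s

Cap-side area A_cap = π/4 × (11.9 in)² = 111.2 in^2
Rod-side annular area A_ann = π/4 × (11.9² − 5.32²) = 88.99 in^2
t_ext = A_cap·L/Q = 8.716 s
t_ret = A_ann·L/Q = 6.974 s
t_cycle = t_ext + t_ret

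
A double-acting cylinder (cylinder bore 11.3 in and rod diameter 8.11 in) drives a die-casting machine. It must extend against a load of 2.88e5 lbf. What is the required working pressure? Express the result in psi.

P ≈ 2870 psi

Cap-side area A_cap = π/4 × (11.3 in)² = 100.3 in^2
P = F / A = 2.88e5 lbf / A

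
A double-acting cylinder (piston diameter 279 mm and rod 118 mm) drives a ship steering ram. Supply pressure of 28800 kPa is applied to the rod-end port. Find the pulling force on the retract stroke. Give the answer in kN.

F ≈ 1450 kN

Rod-side annular area A_ann = π/4 × (279² − 118²) = 50200 mm^2
On retraction the pressure acts on the annular area (bore minus rod).
F = P × A_ann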